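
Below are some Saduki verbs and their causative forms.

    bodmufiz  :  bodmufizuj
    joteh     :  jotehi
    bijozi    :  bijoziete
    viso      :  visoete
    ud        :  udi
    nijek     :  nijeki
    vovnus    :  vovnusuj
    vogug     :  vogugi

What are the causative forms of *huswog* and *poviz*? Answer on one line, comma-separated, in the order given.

huswogi, povizuj

The alternation tracks the final sound of the stem — -uj when the stem ends in a sibilant (*bodmufiz*, *vovnus*); -i when the stem ends in a non-sibilant consonant (*joteh*, *ud*, *nijek*, *vogug*); -ete when the stem ends in a vowel (*bijozi*, *viso*).
Since the final sound of *huswog* is /g/ (a non-sibilant consonant), it takes -i, giving *huswogi*.
*poviz*: final sound = /z/, a sibilant → -uj → *povizuj*.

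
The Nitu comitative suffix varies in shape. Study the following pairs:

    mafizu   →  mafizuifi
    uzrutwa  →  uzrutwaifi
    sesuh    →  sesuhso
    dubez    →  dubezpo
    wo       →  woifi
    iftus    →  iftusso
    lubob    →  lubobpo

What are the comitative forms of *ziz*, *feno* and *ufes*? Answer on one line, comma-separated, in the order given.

zizpo, fenoifi, ufesso

The pattern is voicing of the final sound: -so when the stem ends in a voiceless consonant (*sesuh*, *iftus*); -po when the stem ends in a voiced consonant (*dubez*, *lubob*); -ifi when the stem ends in a vowel (*mafizu*, *uzrutwa*, *wo*).
*ziz*: final sound = /z/, a voiced consonant → -po → *zizpo*.
*feno*: final sound = /o/, a vowel → -ifi → *fenoifi*.
*ufes* — final sound /s/ (a voiceless consonant) → -so → *ufesso*.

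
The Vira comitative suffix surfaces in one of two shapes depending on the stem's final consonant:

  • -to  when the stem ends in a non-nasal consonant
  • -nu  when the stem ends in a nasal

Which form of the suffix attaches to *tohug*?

-to

*tohug* — final consonant /g/ (non-nasal) → -to.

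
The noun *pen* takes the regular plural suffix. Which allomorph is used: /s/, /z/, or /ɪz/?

/z/

The stem *pen* ends in a voiced non-sibilant sound.
The plural suffix surfaces as /ɪz/ after sibilants, /s/ after other voiceless consonants, and /z/ after other voiced sounds.
So the plural -s on *pen* is pronounced /z/.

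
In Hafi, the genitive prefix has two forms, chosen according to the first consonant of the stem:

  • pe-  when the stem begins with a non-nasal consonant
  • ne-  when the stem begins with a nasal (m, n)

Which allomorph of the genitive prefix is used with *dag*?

pe-

The first consonant of *dag* is /d/, which is non-nasal, so the prefix is pe-.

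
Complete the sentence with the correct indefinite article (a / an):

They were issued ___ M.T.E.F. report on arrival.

The indefinite article is chosen by the initial *sound* of the following word, not its spelling.
The initialism *M.T.E.F.* is read letter by letter; the first letter, M, is pronounced /ɛm/, which begins with a vowel sound.
So the article is *an*: They were issued an M.T.E.F. report on arrival.

an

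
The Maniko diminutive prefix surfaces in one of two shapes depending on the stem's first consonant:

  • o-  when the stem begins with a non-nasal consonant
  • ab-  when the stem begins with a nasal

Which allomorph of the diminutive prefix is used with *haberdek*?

*haberdek*: first consonant = /h/, non-nasal → o-.

o-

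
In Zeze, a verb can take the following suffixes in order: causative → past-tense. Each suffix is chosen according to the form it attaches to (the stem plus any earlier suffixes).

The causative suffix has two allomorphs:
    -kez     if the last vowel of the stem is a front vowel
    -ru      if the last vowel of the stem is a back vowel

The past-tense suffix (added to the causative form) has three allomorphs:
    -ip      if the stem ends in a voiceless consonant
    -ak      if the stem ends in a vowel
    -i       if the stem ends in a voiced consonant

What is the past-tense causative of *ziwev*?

ziwevkezi

*ziwev* — last vowel /e/ (a front vowel) → -kez → *ziwevkez*.
The causative form *ziwevkez*: final sound = /z/, a voiced consonant → -i → *ziwevkezi*.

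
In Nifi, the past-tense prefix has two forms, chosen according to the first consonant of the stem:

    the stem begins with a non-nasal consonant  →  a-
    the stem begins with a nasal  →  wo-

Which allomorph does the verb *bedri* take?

The first consonant of *bedri* is /b/, which is non-nasal, so the prefix is a-.

a-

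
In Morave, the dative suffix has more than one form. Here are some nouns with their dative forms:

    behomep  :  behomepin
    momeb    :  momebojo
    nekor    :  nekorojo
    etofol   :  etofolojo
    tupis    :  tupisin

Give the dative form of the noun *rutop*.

Looking at the final consonant of each stem: -in when the stem ends in a voiceless consonant (*behomep*, *tupis*); -ojo when the stem ends in a voiced consonant (*momeb*, *nekor*, *etofol*).
The final consonant of *rutop* is /p/, which is voiceless, so the suffix is -in, giving *rutopin*.

rutopin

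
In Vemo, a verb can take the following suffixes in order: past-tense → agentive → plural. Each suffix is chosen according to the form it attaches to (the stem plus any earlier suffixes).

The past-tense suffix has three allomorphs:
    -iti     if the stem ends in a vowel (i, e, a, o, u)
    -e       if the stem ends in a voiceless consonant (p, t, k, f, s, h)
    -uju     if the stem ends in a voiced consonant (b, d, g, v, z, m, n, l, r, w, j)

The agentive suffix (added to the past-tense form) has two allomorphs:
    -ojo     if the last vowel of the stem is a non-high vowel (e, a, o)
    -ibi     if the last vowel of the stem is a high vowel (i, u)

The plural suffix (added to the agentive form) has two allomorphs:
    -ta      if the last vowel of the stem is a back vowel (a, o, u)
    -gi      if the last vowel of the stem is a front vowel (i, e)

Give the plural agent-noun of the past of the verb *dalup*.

dalupeojota

*dalup*: final sound = /p/, a voiceless consonant → -e → *dalupe*.
Since the last vowel of the past-tense form *dalupe* is /e/ (a non-high vowel), it takes -ojo, giving *dalupeojo*.
The last vowel of the agentive form *dalupeojo* is /o/, which is a back vowel, so the plural suffix is -ta, giving *dalupeojota*.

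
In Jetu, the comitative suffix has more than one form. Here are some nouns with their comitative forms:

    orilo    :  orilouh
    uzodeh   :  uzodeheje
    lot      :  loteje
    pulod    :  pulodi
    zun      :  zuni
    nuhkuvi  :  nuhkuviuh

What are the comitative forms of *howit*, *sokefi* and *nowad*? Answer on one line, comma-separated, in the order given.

The pattern is voicing of the final sound: -eje when the stem ends in a voiceless consonant (*uzodeh*, *lot*); -i when the stem ends in a voiced consonant (*pulod*, *zun*); -uh when the stem ends in a vowel (*orilo*, *nuhkuvi*).
The final sound of *howit* is /t/, which is a voiceless consonant, so the suffix is -eje, giving *howiteje*.
Since the final sound of *sokefi* is /i/ (a vowel), it takes -uh, giving *sokefiuh*.
*nowad*: final sound = /d/, a voiced consonant → -i → *nowadi*.

howiteje, sokefiuh, nowadi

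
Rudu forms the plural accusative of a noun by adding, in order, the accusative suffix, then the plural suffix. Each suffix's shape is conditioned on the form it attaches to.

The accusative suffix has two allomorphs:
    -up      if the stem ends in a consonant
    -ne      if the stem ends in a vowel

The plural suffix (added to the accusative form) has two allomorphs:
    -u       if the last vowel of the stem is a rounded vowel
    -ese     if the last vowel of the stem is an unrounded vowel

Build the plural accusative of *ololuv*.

ololuvupu

*ololuv* — final sound /v/ (a consonant) → -up → *ololuvup*.
Since the last vowel of the accusative form *ololuvup* is /u/ (a rounded vowel), it takes -u, giving *ololuvupu*.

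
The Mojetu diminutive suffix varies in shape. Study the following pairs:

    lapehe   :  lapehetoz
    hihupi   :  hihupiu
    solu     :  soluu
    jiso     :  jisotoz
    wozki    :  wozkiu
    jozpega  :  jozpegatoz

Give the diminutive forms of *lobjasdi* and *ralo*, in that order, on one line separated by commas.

The suffix is conditioned by the last vowel: -u when the last vowel of the stem is a high vowel (*hihupi*, *solu*, *wozki*); -toz when the last vowel of the stem is a non-high vowel (*lapehe*, *jiso*, *jozpega*).
*lobjasdi*: last vowel = /i/, a high vowel → -u → *lobjasdiu*.
*ralo* — last vowel /o/ (a non-high vowel) → -toz → *ralotoz*.

lobjasdiu, ralotoz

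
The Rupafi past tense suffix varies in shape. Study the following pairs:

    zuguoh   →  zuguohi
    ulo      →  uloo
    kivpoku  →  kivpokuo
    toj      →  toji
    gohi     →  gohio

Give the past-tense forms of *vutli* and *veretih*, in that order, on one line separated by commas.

The pattern is consonant vs. vowel: -i when the stem ends in a consonant (*zuguoh*, *toj*); -o when the stem ends in a vowel (*ulo*, *kivpoku*, *gohi*).
*vutli* — final sound /i/ (a vowel) → -o → *vutlio*.
The final sound of *veretih* is /h/, which is a consonant, so the suffix is -i, giving *veretihi*.

vutlio, veretihi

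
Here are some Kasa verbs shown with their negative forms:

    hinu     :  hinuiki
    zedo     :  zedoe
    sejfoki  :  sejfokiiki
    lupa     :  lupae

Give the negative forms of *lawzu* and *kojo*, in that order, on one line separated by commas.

The suffix is conditioned by the last vowel: -iki when the last vowel of the stem is a high vowel (*hinu*, *sejfoki*); -e when the last vowel of the stem is a non-high vowel (*zedo*, *lupa*).
Since the last vowel of *lawzu* is /u/ (a high vowel), it takes -iki, giving *lawzuiki*.
*kojo* — last vowel /o/ (a non-high vowel) → -e → *kojoe*.

lawzuiki, kojoe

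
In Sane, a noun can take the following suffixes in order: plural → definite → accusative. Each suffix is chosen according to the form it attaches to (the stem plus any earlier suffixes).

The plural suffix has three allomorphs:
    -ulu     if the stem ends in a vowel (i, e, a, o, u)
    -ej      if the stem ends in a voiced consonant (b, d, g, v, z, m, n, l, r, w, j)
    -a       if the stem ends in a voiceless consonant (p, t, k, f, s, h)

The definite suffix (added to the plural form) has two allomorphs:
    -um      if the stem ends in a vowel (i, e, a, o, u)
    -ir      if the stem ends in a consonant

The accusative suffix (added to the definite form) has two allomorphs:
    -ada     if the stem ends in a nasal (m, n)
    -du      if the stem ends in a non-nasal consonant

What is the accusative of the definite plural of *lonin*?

loninejirdu

The final sound of *lonin* is /n/, which is a voiced consonant, so the plural suffix is -ej, giving *loninej*.
Since the final sound of the plural form *loninej* is /j/ (a consonant), it takes -ir, giving *loninejir*.
The definite form *loninejir* — final consonant /r/ (non-nasal) → -du → *loninejirdu*.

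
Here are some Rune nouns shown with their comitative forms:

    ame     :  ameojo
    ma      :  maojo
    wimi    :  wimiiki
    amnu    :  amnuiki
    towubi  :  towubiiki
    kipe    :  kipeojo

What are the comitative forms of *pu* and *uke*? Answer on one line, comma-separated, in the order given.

The pattern is height harmony: -iki when the last vowel of the stem is a high vowel (*wimi*, *amnu*, *towubi*); -ojo when the last vowel of the stem is a non-high vowel (*ame*, *ma*, *kipe*).
*pu* — last vowel /u/ (a high vowel) → -iki → *puiki*.
The last vowel of *uke* is /e/, which is a non-high vowel, so the suffix is -ojo, giving *ukeojo*.

puiki, ukeojo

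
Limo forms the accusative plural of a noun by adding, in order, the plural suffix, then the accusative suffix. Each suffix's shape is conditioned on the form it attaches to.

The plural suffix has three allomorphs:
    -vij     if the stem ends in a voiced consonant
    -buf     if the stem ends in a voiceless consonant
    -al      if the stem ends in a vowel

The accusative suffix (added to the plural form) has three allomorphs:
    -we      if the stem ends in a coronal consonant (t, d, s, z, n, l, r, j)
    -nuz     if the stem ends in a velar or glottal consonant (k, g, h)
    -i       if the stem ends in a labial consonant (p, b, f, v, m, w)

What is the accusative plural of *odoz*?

odozvijwe

Since the final sound of *odoz* is /z/ (a voiced consonant), it takes -vij, giving *odozvij*.
The plural form *odozvij*: final consonant = /j/, coronal → -we → *odozvijwe*.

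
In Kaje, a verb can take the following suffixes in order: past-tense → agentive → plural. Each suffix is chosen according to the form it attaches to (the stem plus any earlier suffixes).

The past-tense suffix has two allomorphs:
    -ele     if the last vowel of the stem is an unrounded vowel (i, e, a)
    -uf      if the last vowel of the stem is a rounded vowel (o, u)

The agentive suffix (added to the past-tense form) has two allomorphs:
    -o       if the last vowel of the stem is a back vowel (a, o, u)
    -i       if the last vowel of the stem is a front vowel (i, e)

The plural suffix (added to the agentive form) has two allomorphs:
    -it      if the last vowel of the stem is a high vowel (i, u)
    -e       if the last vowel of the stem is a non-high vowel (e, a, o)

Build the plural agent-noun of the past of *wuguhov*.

wuguhovufoe

The last vowel of *wuguhov* is /o/, which is a rounded vowel, so the past-tense suffix is -uf, giving *wuguhovuf*.
The past-tense form *wuguhovuf* — last vowel /u/ (a back vowel) → -o → *wuguhovufo*.
The last vowel of the agentive form *wuguhovufo* is /o/, which is a non-high vowel, so the plural suffix is -e, giving *wuguhovufoe*.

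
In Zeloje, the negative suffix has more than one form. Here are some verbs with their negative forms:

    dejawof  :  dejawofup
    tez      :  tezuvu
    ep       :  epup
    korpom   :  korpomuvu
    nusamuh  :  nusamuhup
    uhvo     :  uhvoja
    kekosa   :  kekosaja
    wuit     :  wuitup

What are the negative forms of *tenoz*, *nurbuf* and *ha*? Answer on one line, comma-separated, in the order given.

tenozuvu, nurbufup, haja

The suffix is conditioned by the final sound: -up when the stem ends in a voiceless consonant (*dejawof*, *ep*, *nusamuh*, *wuit*); -uvu when the stem ends in a voiced consonant (*tez*, *korpom*); -ja when the stem ends in a vowel (*uhvo*, *kekosa*).
The final sound of *tenoz* is /z/, which is a voiced consonant, so the suffix is -uvu, giving *tenozuvu*.
The final sound of *nurbuf* is /f/, which is a voiceless consonant, so the suffix is -up, giving *nurbufup*.
Since the final sound of *ha* is /a/ (a vowel), it takes -ja, giving *haja*.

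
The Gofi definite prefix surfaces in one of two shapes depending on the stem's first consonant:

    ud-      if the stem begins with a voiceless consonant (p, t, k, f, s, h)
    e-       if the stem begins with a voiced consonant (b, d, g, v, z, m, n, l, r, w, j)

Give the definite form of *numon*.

enumon

Since the first consonant of *numon* is /n/ (voiced), it takes e-, giving *enumon*.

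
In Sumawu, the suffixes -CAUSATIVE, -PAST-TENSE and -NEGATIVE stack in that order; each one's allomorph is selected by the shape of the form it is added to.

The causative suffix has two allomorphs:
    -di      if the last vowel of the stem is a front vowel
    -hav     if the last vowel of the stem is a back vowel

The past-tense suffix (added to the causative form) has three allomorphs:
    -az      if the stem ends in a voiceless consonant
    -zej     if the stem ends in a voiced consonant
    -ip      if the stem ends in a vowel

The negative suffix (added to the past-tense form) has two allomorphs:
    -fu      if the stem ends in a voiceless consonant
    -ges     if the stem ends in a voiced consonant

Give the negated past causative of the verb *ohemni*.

*ohemni* — last vowel /i/ (a front vowel) → -di → *ohemnidi*.
The causative form *ohemnidi*: final sound = /i/, a vowel → -ip → *ohemnidiip*.
The final consonant of the past-tense form *ohemnidiip* is /p/, which is voiceless, so the negative suffix is -fu, giving *ohemnidiipfu*.

ohemnidiipfu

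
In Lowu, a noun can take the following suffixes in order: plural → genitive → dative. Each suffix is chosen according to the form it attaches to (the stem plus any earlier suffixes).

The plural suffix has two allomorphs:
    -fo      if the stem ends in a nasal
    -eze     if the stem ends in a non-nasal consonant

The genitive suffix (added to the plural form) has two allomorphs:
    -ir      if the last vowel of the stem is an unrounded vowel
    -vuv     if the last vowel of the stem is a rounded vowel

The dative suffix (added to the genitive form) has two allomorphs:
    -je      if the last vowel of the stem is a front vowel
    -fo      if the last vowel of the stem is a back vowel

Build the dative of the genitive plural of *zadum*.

The final consonant of *zadum* is /m/, which is a nasal, so the plural suffix is -fo, giving *zadumfo*.
The plural form *zadumfo* — last vowel /o/ (a rounded vowel) → -vuv → *zadumfovuv*.
The genitive form *zadumfovuv* — last vowel /u/ (a back vowel) → -fo → *zadumfovuvfo*.

zadumfovuvfo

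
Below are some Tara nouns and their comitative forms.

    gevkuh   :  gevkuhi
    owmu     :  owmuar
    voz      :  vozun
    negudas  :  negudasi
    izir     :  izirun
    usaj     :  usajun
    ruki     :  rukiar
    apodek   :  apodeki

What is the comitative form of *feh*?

fehi

The pattern is voicing of the final sound: -i when the stem ends in a voiceless consonant (*gevkuh*, *negudas*, *apodek*); -un when the stem ends in a voiced consonant (*voz*, *izir*, *usaj*); -ar when the stem ends in a vowel (*owmu*, *ruki*).
*feh* — final sound /h/ (a voiceless consonant) → -i → *fehi*.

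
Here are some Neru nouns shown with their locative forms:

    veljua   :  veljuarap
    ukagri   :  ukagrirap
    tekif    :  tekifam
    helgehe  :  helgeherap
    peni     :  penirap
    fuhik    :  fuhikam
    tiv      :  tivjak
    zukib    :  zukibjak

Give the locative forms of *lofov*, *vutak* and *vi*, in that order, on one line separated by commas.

lofovjak, vutakam, virap

The suffix is conditioned by the final sound: -am when the stem ends in a voiceless consonant (*tekif*, *fuhik*); -jak when the stem ends in a voiced consonant (*tiv*, *zukib*); -rap when the stem ends in a vowel (*veljua*, *ukagri*, *helgehe*, *peni*).
The final sound of *lofov* is /v/, which is a voiced consonant, so the suffix is -jak, giving *lofovjak*.
*vutak*: final sound = /k/, a voiceless consonant → -am → *vutakam*.
Since the final sound of *vi* is /i/ (a vowel), it takes -rap, giving *virap*.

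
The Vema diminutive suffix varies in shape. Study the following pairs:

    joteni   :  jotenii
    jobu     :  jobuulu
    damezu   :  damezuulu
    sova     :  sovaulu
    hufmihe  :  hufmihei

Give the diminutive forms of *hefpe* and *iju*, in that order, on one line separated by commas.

hefpei, ijuulu

The alternation tracks the last vowel of the stem — -i when the last vowel of the stem is a front vowel (*joteni*, *hufmihe*); -ulu when the last vowel of the stem is a back vowel (*jobu*, *damezu*, *sova*).
*hefpe* — last vowel /e/ (a front vowel) → -i → *hefpei*.
Since the last vowel of *iju* is /u/ (a back vowel), it takes -ulu, giving *ijuulu*.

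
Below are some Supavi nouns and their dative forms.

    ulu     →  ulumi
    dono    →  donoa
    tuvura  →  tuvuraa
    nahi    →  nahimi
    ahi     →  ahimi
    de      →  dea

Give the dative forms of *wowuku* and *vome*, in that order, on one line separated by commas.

wowukumi, vomea

The pattern is height harmony: -mi when the last vowel of the stem is a high vowel (*ulu*, *nahi*, *ahi*); -a when the last vowel of the stem is a non-high vowel (*dono*, *tuvura*, *de*).
*wowuku*: last vowel = /u/, a high vowel → -mi → *wowukumi*.
*vome*: last vowel = /e/, a non-high vowel → -a → *vomea*.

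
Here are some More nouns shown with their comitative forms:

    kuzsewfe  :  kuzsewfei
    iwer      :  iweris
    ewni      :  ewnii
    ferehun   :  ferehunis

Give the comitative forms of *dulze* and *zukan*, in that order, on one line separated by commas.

The pattern is consonant vs. vowel: -is when the stem ends in a consonant (*iwer*, *ferehun*); -i when the stem ends in a vowel (*kuzsewfe*, *ewni*).
Since the final sound of *dulze* is /e/ (a vowel), it takes -i, giving *dulzei*.
*zukan* — final sound /n/ (a consonant) → -is → *zukanis*.

dulzei, zukanis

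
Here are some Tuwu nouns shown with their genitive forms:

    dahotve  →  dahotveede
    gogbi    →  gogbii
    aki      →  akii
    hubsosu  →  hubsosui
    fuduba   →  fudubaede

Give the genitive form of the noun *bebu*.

bebui

The alternation tracks the last vowel of the stem — -i when the last vowel of the stem is a high vowel (*gogbi*, *aki*, *hubsosu*); -ede when the last vowel of the stem is a non-high vowel (*dahotve*, *fuduba*).
Since the last vowel of *bebu* is /u/ (a high vowel), it takes -i, giving *bebui*.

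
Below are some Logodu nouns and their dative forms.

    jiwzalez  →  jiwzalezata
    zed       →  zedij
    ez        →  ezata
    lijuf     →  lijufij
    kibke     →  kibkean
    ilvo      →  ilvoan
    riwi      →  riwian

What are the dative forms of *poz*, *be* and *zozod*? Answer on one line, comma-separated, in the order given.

pozata, bean, zozodij

The suffix is conditioned by the final sound: -ata when the stem ends in a sibilant (*jiwzalez*, *ez*); -ij when the stem ends in a non-sibilant consonant (*zed*, *lijuf*); -an when the stem ends in a vowel (*kibke*, *ilvo*, *riwi*).
*poz* — final sound /z/ (a sibilant) → -ata → *pozata*.
Since the final sound of *be* is /e/ (a vowel), it takes -an, giving *bean*.
The final sound of *zozod* is /d/, which is a non-sibilant consonant, so the suffix is -ij, giving *zozodij*.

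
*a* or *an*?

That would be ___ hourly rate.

an

The indefinite article is chosen by the initial *sound* of the following word, not its spelling.
*hourly* begins with the sound /aʊ/ (silent h) — a vowel sound.
So the article is *an*: That would be an hourly rate.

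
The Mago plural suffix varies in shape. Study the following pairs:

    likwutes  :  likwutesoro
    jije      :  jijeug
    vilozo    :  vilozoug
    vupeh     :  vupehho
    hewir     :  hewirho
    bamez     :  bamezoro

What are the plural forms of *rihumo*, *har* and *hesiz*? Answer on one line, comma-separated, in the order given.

rihumoug, harho, hesizoro

The alternation tracks the final sound of the stem — -oro when the stem ends in a sibilant (*likwutes*, *bamez*); -ho when the stem ends in a non-sibilant consonant (*vupeh*, *hewir*); -ug when the stem ends in a vowel (*jije*, *vilozo*).
The final sound of *rihumo* is /o/, which is a vowel, so the suffix is -ug, giving *rihumoug*.
*har* — final sound /r/ (a non-sibilant consonant) → -ho → *harho*.
*hesiz* — final sound /z/ (a sibilant) → -oro → *hesizoro*.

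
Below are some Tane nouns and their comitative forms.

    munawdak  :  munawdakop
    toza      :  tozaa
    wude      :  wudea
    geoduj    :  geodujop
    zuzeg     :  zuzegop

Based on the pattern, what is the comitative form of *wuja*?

wujaa

The suffix is conditioned by the final sound: -op when the stem ends in a consonant (*munawdak*, *geoduj*, *zuzeg*); -a when the stem ends in a vowel (*toza*, *wude*).
Since the final sound of *wuja* is /a/ (a vowel), it takes -a, giving *wujaa*.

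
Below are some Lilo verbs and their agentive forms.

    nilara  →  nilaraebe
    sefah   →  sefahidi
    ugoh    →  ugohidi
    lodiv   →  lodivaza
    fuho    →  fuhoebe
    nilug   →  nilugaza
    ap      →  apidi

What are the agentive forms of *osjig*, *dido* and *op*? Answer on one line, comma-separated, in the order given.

osjigaza, didoebe, opidi

Looking at the final sound of each stem: -idi when the stem ends in a voiceless consonant (*sefah*, *ugoh*, *ap*); -aza when the stem ends in a voiced consonant (*lodiv*, *nilug*); -ebe when the stem ends in a vowel (*nilara*, *fuho*).
*osjig* — final sound /g/ (a voiced consonant) → -aza → *osjigaza*.
*dido* — final sound /o/ (a vowel) → -ebe → *didoebe*.
Since the final sound of *op* is /p/ (a voiceless consonant), it takes -idi, giving *opidi*.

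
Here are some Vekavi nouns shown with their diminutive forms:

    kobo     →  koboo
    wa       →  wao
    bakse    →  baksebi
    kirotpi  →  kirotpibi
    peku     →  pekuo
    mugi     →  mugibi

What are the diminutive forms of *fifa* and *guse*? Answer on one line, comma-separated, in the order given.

fifao, gusebi

The pattern is front/back vowel harmony: -bi when the last vowel of the stem is a front vowel (*bakse*, *kirotpi*, *mugi*); -o when the last vowel of the stem is a back vowel (*kobo*, *wa*, *peku*).
The last vowel of *fifa* is /a/, which is a back vowel, so the suffix is -o, giving *fifao*.
*guse*: last vowel = /e/, a front vowel → -bi → *gusebi*.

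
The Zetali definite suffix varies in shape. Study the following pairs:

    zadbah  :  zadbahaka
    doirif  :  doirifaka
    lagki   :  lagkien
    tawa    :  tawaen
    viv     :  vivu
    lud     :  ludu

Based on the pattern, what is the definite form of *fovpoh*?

The suffix is conditioned by the final sound: -aka when the stem ends in a voiceless consonant (*zadbah*, *doirif*); -u when the stem ends in a voiced consonant (*viv*, *lud*); -en when the stem ends in a vowel (*lagki*, *tawa*).
*fovpoh*: final sound = /h/, a voiceless consonant → -aka → *fovpohaka*.

fovpohaka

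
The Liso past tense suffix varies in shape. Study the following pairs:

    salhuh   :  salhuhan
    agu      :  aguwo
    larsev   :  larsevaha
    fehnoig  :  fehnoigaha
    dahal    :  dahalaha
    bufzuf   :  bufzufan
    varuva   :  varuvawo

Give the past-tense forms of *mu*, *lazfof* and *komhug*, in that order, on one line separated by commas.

muwo, lazfofan, komhugaha

Looking at the final sound of each stem: -an when the stem ends in a voiceless consonant (*salhuh*, *bufzuf*); -aha when the stem ends in a voiced consonant (*larsev*, *fehnoig*, *dahal*); -wo when the stem ends in a vowel (*agu*, *varuva*).
*mu* — final sound /u/ (a vowel) → -wo → *muwo*.
*lazfof* — final sound /f/ (a voiceless consonant) → -an → *lazfofan*.
The final sound of *komhug* is /g/, which is a voiced consonant, so the suffix is -aha, giving *komhugaha*.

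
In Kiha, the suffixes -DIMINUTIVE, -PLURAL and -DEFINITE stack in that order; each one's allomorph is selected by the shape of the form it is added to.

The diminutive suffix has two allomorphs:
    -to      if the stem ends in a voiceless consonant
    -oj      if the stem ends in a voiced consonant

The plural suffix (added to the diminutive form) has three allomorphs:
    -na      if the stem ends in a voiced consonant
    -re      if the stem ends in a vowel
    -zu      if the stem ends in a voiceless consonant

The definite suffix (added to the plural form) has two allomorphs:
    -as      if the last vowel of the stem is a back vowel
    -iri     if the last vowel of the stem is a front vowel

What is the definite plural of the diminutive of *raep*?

raeptoreiri

Since the final consonant of *raep* is /p/ (voiceless), it takes -to, giving *raepto*.
The diminutive form *raepto*: final sound = /o/, a vowel → -re → *raeptore*.
The last vowel of the plural form *raeptore* is /e/, which is a front vowel, so the definite suffix is -iri, giving *raeptoreiri*.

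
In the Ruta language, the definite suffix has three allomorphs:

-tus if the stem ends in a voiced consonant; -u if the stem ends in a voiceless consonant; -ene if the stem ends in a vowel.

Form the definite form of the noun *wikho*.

The final sound of *wikho* is /o/, which is a vowel, so the suffix is -ene, giving *wikhoene*.

wikhoene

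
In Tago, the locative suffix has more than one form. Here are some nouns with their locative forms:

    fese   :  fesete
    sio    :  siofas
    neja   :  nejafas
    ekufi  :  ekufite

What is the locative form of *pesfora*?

The suffix is conditioned by the last vowel: -te when the last vowel of the stem is a front vowel (*fese*, *ekufi*); -fas when the last vowel of the stem is a back vowel (*sio*, *neja*).
The last vowel of *pesfora* is /a/, which is a back vowel, so the suffix is -fas, giving *pesforafas*.

pesforafas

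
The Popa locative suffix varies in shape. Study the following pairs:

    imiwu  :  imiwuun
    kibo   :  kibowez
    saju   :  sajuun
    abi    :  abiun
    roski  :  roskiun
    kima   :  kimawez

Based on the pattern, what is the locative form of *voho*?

The suffix is conditioned by the last vowel: -un when the last vowel of the stem is a high vowel (*imiwu*, *saju*, *abi*, *roski*); -wez when the last vowel of the stem is a non-high vowel (*kibo*, *kima*).
*voho* — last vowel /o/ (a non-high vowel) → -wez → *vohowez*.

vohowez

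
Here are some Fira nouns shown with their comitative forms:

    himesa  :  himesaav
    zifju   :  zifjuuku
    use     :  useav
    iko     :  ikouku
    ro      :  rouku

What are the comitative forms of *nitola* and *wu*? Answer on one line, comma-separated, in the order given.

nitolaav, wuuku

The suffix is conditioned by the last vowel: -uku when the last vowel of the stem is a rounded vowel (*zifju*, *iko*, *ro*); -av when the last vowel of the stem is an unrounded vowel (*himesa*, *use*).
*nitola*: last vowel = /a/, an unrounded vowel → -av → *nitolaav*.
*wu* — last vowel /u/ (a rounded vowel) → -uku → *wuuku*.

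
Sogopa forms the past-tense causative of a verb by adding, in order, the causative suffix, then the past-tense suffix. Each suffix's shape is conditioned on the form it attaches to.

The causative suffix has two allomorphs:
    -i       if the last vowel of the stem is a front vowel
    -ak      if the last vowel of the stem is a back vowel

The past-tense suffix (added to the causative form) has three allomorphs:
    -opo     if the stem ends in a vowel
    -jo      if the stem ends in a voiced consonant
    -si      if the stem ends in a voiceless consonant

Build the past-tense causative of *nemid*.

nemidiopo

*nemid* — last vowel /i/ (a front vowel) → -i → *nemidi*.
Since the final sound of the causative form *nemidi* is /i/ (a vowel), it takes -opo, giving *nemidiopo*.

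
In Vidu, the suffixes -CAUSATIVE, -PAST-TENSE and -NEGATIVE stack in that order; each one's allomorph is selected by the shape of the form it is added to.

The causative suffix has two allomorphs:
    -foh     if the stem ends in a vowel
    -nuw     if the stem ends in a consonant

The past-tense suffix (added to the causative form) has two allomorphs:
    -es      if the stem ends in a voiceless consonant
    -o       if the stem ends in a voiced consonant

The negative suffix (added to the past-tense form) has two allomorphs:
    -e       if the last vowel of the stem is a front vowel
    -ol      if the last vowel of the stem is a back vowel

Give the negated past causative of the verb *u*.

ufohese

*u* — final sound /u/ (a vowel) → -foh → *ufoh*.
The final consonant of the causative form *ufoh* is /h/, which is voiceless, so the past-tense suffix is -es, giving *ufohes*.
The past-tense form *ufohes*: last vowel = /e/, a front vowel → -e → *ufohese*.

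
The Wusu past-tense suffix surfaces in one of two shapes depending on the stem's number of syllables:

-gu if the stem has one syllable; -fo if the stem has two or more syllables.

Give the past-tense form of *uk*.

ukgu

With one syllable, *uk* takes -gu → *ukgu*.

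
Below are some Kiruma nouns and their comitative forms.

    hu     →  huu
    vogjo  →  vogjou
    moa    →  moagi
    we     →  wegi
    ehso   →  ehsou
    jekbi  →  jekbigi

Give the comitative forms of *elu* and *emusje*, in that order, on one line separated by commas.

The alternation tracks the last vowel of the stem — -u when the last vowel of the stem is a rounded vowel (*hu*, *vogjo*, *ehso*); -gi when the last vowel of the stem is an unrounded vowel (*moa*, *we*, *jekbi*).
*elu*: last vowel = /u/, a rounded vowel → -u → *eluu*.
Since the last vowel of *emusje* is /e/ (an unrounded vowel), it takes -gi, giving *emusjegi*.

eluu, emusjegi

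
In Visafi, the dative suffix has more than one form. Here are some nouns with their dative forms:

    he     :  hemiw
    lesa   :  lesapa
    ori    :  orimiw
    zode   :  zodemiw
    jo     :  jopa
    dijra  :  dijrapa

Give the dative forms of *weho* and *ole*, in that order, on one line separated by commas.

wehopa, olemiw

The suffix is conditioned by the last vowel: -miw when the last vowel of the stem is a front vowel (*he*, *ori*, *zode*); -pa when the last vowel of the stem is a back vowel (*lesa*, *jo*, *dijra*).
The last vowel of *weho* is /o/, which is a back vowel, so the suffix is -pa, giving *wehopa*.
*ole*: last vowel = /e/, a front vowel → -miw → *olemiw*.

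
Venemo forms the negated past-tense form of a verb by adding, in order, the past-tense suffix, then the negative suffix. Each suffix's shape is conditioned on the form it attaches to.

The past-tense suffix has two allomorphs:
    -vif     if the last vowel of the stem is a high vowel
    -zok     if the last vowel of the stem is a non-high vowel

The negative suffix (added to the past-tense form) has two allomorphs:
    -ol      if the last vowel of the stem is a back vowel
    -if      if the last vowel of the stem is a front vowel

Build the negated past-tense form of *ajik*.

ajikvifif

*ajik*: last vowel = /i/, a high vowel → -vif → *ajikvif*.
Since the last vowel of the past-tense form *ajikvif* is /i/ (a front vowel), it takes -if, giving *ajikvifif*.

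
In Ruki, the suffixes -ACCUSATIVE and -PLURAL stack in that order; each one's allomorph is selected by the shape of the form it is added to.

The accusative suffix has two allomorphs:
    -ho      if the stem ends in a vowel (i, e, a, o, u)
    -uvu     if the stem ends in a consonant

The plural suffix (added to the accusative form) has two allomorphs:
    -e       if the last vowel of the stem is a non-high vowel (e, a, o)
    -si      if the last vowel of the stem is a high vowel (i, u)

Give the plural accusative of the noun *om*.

The final sound of *om* is /m/, which is a consonant, so the accusative suffix is -uvu, giving *omuvu*.
The accusative form *omuvu* — last vowel /u/ (a high vowel) → -si → *omuvusi*.

omuvusi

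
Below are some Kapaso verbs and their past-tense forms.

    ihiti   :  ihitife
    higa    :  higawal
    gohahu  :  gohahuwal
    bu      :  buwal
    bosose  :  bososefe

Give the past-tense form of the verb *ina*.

inawal

The pattern is front/back vowel harmony: -fe when the last vowel of the stem is a front vowel (*ihiti*, *bosose*); -wal when the last vowel of the stem is a back vowel (*higa*, *gohahu*, *bu*).
Since the last vowel of *ina* is /a/ (a back vowel), it takes -wal, giving *inawal*.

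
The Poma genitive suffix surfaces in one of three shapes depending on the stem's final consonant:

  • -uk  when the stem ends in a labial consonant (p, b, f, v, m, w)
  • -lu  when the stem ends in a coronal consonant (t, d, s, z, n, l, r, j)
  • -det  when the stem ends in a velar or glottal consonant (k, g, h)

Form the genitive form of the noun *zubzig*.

zubzigdet

Since the final consonant of *zubzig* is /g/ (velar/glottal), it takes -det, giving *zubzigdet*.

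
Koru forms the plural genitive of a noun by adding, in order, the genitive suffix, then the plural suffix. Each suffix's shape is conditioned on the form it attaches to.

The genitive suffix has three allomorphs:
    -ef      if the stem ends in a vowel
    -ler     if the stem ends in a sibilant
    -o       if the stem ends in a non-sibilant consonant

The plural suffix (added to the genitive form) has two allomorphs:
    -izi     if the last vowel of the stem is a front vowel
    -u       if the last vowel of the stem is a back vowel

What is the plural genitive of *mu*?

Since the final sound of *mu* is /u/ (a vowel), it takes -ef, giving *muef*.
The genitive form *muef*: last vowel = /e/, a front vowel → -izi → *muefizi*.

muefizi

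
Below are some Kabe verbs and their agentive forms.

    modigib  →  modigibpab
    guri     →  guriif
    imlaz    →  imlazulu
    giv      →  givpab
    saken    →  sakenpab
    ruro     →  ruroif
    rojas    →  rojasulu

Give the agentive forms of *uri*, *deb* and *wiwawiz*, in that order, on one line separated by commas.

The pattern is sibilance of the final sound: -ulu when the stem ends in a sibilant (*imlaz*, *rojas*); -pab when the stem ends in a non-sibilant consonant (*modigib*, *giv*, *saken*); -if when the stem ends in a vowel (*guri*, *ruro*).
*uri* — final sound /i/ (a vowel) → -if → *uriif*.
*deb*: final sound = /b/, a non-sibilant consonant → -pab → *debpab*.
The final sound of *wiwawiz* is /z/, which is a sibilant, so the suffix is -ulu, giving *wiwawizulu*.

uriif, debpab, wiwawizulu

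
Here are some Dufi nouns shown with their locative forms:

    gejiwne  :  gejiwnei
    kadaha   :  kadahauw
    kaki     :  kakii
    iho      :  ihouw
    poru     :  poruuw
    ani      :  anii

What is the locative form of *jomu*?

jomuuw

The suffix is conditioned by the last vowel: -i when the last vowel of the stem is a front vowel (*gejiwne*, *kaki*, *ani*); -uw when the last vowel of the stem is a back vowel (*kadaha*, *iho*, *poru*).
*jomu* — last vowel /u/ (a back vowel) → -uw → *jomuuw*.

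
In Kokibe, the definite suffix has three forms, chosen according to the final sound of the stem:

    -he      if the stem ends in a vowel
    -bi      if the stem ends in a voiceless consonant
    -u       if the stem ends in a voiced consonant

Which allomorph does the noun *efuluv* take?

*efuluv* — final sound /v/ (a voiced consonant) → -u.

-u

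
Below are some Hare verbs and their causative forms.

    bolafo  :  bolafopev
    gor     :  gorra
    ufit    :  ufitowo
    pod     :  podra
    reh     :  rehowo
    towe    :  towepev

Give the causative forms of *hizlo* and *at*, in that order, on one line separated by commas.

hizlopev, atowo

Looking at the final sound of each stem: -owo when the stem ends in a voiceless consonant (*ufit*, *reh*); -ra when the stem ends in a voiced consonant (*gor*, *pod*); -pev when the stem ends in a vowel (*bolafo*, *towe*).
*hizlo* — final sound /o/ (a vowel) → -pev → *hizlopev*.
The final sound of *at* is /t/, which is a voiceless consonant, so the suffix is -owo, giving *atowo*.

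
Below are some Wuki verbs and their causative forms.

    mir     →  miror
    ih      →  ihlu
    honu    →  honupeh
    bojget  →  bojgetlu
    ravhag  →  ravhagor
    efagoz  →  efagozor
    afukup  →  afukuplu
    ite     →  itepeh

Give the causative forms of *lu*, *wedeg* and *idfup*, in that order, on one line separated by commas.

lupeh, wedegor, idfuplu

Looking at the final sound of each stem: -lu when the stem ends in a voiceless consonant (*ih*, *bojget*, *afukup*); -or when the stem ends in a voiced consonant (*mir*, *ravhag*, *efagoz*); -peh when the stem ends in a vowel (*honu*, *ite*).
The final sound of *lu* is /u/, which is a vowel, so the suffix is -peh, giving *lupeh*.
The final sound of *wedeg* is /g/, which is a voiced consonant, so the suffix is -or, giving *wedegor*.
Since the final sound of *idfup* is /p/ (a voiceless consonant), it takes -lu, giving *idfuplu*.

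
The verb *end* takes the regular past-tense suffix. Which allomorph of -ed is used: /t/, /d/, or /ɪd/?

/ɪd/

The stem *end* ends in /t/ or /d/.
The -ed suffix is realized as /ɪd/ after /t, d/; as /t/ after other voiceless consonants; and as /d/ after other voiced sounds.
So -ed on *end* is pronounced /ɪd/.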